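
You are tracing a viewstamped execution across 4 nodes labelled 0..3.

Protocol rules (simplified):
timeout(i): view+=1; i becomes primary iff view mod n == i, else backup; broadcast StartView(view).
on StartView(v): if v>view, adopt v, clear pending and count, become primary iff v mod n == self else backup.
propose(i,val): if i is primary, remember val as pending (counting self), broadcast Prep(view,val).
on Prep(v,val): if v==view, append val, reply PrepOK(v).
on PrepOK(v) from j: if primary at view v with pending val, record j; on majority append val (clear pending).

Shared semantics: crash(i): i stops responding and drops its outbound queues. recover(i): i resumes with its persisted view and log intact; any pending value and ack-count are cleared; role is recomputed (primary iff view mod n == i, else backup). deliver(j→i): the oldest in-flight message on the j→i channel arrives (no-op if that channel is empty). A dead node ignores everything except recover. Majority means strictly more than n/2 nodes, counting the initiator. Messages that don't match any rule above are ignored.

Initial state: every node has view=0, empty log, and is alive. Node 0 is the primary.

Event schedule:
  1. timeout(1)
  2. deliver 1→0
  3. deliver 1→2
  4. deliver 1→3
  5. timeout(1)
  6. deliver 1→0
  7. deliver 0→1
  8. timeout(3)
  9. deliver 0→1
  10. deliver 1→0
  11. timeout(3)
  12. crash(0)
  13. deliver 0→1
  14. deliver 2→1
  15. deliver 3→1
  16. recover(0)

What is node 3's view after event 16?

3

e1 timeout(1): 1[prim,v=1,-]
e2 deliver 1→0: 0[back,v=1,-]
e3 deliver 1→2: 2[back,v=1,-]
e4 deliver 1→3: 3[back,v=1,-]
e5 timeout(1): 1[back,v=2,-]
e6 deliver 1→0: 0[back,v=2,-]
e7 deliver 0→1: ·
e8 timeout(3): 3[back,v=2,-]
e9 deliver 0→1: ·
e10 deliver 1→0: ·
e11 timeout(3): 3[prim,v=3,-]
e12 crash(0): 0[✗back,v=2,-]
e13 deliver 0→1: ·
e14 deliver 2→1: ·
e15 deliver 3→1: ·
e16 recover(0): 0[back,v=2,-]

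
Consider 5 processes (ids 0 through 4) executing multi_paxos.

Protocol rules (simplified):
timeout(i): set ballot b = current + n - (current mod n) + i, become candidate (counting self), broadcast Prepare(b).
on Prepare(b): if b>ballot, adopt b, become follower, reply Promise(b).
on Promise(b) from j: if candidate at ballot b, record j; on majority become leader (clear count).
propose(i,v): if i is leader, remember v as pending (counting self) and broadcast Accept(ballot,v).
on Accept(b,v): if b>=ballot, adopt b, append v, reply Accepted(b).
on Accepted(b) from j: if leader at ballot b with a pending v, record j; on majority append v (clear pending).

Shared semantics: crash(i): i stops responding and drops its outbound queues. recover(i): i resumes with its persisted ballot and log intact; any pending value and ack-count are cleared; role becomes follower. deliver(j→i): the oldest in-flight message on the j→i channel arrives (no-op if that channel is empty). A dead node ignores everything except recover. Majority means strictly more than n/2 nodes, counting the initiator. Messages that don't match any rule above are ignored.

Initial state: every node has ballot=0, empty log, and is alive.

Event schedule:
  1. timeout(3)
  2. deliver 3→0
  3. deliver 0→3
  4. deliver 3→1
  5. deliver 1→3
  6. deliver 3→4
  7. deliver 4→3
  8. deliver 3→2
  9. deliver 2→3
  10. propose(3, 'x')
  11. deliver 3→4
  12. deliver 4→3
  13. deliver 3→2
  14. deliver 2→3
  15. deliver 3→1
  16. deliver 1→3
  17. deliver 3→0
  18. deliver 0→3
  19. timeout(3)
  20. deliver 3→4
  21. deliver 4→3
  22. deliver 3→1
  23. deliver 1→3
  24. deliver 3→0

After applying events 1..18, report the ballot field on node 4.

8

step 1 timeout(3): 3={cand,b=8,log=-}
step 2 deliver 3→0: 0={foll,b=8,log=-}
step 3 deliver 0→3: —
step 4 deliver 3→1: 1={foll,b=8,log=-}
step 5 deliver 1→3: 3={lead,b=8,log=-}
step 6 deliver 3→4: 4={foll,b=8,log=-}
step 7 deliver 4→3: —
step 8 deliver 3→2: 2={foll,b=8,log=-}
step 9 deliver 2→3: —
step 10 propose(3,'x'): —
step 11 deliver 3→4: 4={foll,b=8,log=x}
step 12 deliver 4→3: —
step 13 deliver 3→2: 2={foll,b=8,log=x}
step 14 deliver 2→3: 3={lead,b=8,log=x}
step 15 deliver 3→1: 1={foll,b=8,log=x}
step 16 deliver 1→3: —
step 17 deliver 3→0: 0={foll,b=8,log=x}
step 18 deliver 0→3: —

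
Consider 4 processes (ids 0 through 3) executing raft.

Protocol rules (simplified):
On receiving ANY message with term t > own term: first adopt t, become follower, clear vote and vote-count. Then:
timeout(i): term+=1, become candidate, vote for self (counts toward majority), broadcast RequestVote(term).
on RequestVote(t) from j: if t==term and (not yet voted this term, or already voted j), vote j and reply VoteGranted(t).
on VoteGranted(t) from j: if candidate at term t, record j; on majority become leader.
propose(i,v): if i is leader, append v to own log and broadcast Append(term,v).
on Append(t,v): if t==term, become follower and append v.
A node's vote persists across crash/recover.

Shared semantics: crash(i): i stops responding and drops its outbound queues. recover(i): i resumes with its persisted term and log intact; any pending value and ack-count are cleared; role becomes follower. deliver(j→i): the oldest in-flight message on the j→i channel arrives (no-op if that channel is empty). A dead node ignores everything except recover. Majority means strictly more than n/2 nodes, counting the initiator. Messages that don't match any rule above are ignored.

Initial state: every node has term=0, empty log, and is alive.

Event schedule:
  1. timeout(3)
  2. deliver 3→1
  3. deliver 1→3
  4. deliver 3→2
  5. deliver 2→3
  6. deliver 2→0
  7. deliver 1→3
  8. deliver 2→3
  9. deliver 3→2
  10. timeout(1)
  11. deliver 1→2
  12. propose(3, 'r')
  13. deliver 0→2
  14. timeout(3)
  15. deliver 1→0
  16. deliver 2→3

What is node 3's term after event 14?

1. timeout(3):  <3:cand t1 ->
2. deliver 3→1:  <1:foll t1 ->
3. deliver 1→3:  nop
4. deliver 3→2:  <2:foll t1 ->
5. deliver 2→3:  <3:lead t1 ->
6. deliver 2→0:  nop
7. deliver 1→3:  nop
8. deliver 2→3:  nop
9. deliver 3→2:  nop
10. timeout(1):  <1:cand t2 ->
11. deliver 1→2:  <2:foll t2 ->
12. propose(3,'r'):  <3:lead t1 r>
13. deliver 0→2:  nop
14. timeout(3):  <3:cand t2 r>

2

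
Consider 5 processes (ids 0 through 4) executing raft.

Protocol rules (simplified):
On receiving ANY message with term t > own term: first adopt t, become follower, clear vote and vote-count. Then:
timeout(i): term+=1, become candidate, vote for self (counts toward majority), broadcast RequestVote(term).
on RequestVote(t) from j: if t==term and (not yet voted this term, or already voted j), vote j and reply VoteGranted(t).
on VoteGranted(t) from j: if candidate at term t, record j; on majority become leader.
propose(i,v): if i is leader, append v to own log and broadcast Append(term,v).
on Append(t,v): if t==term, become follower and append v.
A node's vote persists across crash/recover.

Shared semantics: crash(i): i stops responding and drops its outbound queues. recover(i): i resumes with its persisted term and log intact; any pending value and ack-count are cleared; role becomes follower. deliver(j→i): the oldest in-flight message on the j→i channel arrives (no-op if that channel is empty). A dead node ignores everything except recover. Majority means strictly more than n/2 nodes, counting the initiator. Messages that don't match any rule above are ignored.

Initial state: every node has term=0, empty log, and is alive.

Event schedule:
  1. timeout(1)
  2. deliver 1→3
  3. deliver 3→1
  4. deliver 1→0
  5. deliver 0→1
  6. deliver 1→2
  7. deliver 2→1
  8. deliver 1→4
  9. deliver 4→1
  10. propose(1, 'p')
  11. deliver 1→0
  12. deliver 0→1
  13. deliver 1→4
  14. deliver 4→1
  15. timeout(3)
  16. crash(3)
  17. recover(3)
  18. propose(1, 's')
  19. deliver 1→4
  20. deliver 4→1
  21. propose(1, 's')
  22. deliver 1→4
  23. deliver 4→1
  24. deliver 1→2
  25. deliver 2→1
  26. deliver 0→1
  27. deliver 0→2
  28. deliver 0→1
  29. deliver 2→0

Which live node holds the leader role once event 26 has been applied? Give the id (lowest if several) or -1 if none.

1

e1 timeout(1): 1[cand,t=1,-]
e2 deliver 1→3: 3[foll,t=1,-]
e3 deliver 3→1: ·
e4 deliver 1→0: 0[foll,t=1,-]
e5 deliver 0→1: 1[lead,t=1,-]
e6 deliver 1→2: 2[foll,t=1,-]
e7 deliver 2→1: ·
e8 deliver 1→4: 4[foll,t=1,-]
e9 deliver 4→1: ·
e10 propose(1,'p'): 1[lead,t=1,p]
e11 deliver 1→0: 0[foll,t=1,p]
e12 deliver 0→1: ·
e13 deliver 1→4: 4[foll,t=1,p]
e14 deliver 4→1: ·
e15 timeout(3): 3[cand,t=2,-]
e16 crash(3): 3[✗cand,t=2,-]
e17 recover(3): 3[foll,t=2,-]
e18 propose(1,'s'): 1[lead,t=1,p,s]
e19 deliver 1→4: 4[foll,t=1,p,s]
e20 deliver 4→1: ·
e21 propose(1,'s'): 1[lead,t=1,p,s,s]
e22 deliver 1→4: 4[foll,t=1,p,s,s]
e23 deliver 4→1: ·
e24 deliver 1→2: 2[foll,t=1,p]
e25 deliver 2→1: ·
e26 deliver 0→1: ·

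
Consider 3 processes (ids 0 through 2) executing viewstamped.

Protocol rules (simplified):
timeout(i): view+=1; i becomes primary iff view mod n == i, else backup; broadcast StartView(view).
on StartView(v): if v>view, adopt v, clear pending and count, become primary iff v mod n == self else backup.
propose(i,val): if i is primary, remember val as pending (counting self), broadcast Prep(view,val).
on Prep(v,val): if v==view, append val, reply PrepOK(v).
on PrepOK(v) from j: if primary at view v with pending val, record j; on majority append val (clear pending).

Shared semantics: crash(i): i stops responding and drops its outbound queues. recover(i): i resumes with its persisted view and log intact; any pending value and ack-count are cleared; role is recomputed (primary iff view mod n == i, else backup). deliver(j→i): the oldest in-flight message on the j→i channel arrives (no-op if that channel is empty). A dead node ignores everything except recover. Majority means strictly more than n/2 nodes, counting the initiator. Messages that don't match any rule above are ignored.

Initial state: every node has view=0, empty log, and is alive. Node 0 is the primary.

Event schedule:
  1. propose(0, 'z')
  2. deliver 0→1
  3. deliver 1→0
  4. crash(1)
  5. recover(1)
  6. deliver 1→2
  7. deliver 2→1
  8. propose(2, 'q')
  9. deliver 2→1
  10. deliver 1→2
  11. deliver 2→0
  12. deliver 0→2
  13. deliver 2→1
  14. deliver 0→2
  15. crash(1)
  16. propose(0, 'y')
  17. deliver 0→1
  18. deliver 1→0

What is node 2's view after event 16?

after 1 — propose(0,'z'): ·
after 2 — deliver 0→1: n1:back/v0/[z]
after 3 — deliver 1→0: n0:prim/v0/[z]
after 4 — crash(1): n1:✗back/v0/[z]
after 5 — recover(1): n1:back/v0/[z]
after 6 — deliver 1→2: ·
after 7 — deliver 2→1: ·
after 8 — propose(2,'q'): ·
after 9 — deliver 2→1: ·
after 10 — deliver 1→2: ·
after 11 — deliver 2→0: ·
after 12 — deliver 0→2: n2:back/v0/[z]
after 13 — deliver 2→1: ·
after 14 — deliver 0→2: ·
after 15 — crash(1): n1:✗back/v0/[z]
after 16 — propose(0,'y'): ·

0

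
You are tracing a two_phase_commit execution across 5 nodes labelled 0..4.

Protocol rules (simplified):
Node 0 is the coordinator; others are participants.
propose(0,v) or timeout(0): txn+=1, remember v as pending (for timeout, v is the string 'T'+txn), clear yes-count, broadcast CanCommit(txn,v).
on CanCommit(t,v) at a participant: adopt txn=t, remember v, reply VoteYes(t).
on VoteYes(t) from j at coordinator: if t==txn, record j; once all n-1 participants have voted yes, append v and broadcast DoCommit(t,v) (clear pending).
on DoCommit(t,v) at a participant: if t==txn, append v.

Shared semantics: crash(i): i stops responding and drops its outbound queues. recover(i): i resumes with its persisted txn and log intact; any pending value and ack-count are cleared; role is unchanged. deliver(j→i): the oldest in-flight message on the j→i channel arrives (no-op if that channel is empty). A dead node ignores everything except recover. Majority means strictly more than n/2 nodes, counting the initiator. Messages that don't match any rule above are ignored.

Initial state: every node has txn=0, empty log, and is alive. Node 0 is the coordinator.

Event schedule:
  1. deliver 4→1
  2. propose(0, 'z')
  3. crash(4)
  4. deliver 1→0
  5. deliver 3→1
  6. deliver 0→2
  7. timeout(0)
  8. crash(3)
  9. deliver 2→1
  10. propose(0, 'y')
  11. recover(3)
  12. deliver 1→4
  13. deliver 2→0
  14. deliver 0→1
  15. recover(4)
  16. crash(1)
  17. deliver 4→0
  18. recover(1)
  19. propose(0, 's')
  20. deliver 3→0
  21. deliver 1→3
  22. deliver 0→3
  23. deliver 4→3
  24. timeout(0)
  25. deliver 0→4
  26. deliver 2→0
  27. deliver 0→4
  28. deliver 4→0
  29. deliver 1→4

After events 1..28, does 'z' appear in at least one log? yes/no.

no

after 1 — deliver 4→1: ·
after 2 — propose(0,'z'): n0:coor/t1/[-]
after 3 — crash(4): n4:✗part/t0/[-]
after 4 — deliver 1→0: ·
after 5 — deliver 3→1: ·
after 6 — deliver 0→2: n2:part/t1/[-]
after 7 — timeout(0): n0:coor/t2/[-]
after 8 — crash(3): n3:✗part/t0/[-]
after 9 — deliver 2→1: ·
after 10 — propose(0,'y'): n0:coor/t3/[-]
after 11 — recover(3): n3:part/t0/[-]
after 12 — deliver 1→4: ·
after 13 — deliver 2→0: ·
after 14 — deliver 0→1: n1:part/t1/[-]
after 15 — recover(4): n4:part/t0/[-]
after 16 — crash(1): n1:✗part/t1/[-]
after 17 — deliver 4→0: ·
after 18 — recover(1): n1:part/t1/[-]
after 19 — propose(0,'s'): n0:coor/t4/[-]
after 20 — deliver 3→0: ·
after 21 — deliver 1→3: ·
after 22 — deliver 0→3: n3:part/t1/[-]
after 23 — deliver 4→3: ·
after 24 — timeout(0): n0:coor/t5/[-]
after 25 — deliver 0→4: n4:part/t1/[-]
after 26 — deliver 2→0: ·
after 27 — deliver 0→4: n4:part/t2/[-]
after 28 — deliver 4→0: ·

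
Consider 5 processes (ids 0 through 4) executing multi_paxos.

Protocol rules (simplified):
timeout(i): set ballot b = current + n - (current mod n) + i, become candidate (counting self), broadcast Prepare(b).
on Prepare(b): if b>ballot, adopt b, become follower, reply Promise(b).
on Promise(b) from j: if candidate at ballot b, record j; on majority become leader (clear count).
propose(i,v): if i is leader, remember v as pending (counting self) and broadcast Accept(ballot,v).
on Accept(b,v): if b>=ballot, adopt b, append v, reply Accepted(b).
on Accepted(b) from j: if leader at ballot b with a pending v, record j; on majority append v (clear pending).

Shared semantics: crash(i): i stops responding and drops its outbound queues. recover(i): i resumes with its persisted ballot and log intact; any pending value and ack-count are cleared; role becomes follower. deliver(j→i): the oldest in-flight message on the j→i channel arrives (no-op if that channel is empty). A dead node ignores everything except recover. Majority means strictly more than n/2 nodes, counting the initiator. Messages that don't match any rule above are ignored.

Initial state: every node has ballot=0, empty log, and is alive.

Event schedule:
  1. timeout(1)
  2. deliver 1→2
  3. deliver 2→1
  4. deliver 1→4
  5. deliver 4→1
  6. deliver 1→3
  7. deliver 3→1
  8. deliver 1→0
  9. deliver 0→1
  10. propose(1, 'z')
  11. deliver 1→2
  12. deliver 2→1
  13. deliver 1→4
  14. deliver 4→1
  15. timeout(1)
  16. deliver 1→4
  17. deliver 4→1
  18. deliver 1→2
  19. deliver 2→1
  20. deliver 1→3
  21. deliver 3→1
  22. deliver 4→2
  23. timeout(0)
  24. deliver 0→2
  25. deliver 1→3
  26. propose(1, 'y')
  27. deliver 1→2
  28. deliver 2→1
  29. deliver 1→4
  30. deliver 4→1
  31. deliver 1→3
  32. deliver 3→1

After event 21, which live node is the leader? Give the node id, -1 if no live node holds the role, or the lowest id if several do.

1

[1] timeout(1) → N1(cand b6 [-])
[2] deliver 1→2 → N2(foll b6 [-])
[3] deliver 2→1 → ∅
[4] deliver 1→4 → N4(foll b6 [-])
[5] deliver 4→1 → N1(lead b6 [-])
[6] deliver 1→3 → N3(foll b6 [-])
[7] deliver 3→1 → ∅
[8] deliver 1→0 → N0(foll b6 [-])
[9] deliver 0→1 → ∅
[10] propose(1,'z') → ∅
[11] deliver 1→2 → N2(foll b6 [z])
[12] deliver 2→1 → ∅
[13] deliver 1→4 → N4(foll b6 [z])
[14] deliver 4→1 → N1(lead b6 [z])
[15] timeout(1) → N1(cand b11 [z])
[16] deliver 1→4 → N4(foll b11 [z])
[17] deliver 4→1 → ∅
[18] deliver 1→2 → N2(foll b11 [z])
[19] deliver 2→1 → N1(lead b11 [z])
[20] deliver 1→3 → N3(foll b6 [z])
[21] deliver 3→1 → ∅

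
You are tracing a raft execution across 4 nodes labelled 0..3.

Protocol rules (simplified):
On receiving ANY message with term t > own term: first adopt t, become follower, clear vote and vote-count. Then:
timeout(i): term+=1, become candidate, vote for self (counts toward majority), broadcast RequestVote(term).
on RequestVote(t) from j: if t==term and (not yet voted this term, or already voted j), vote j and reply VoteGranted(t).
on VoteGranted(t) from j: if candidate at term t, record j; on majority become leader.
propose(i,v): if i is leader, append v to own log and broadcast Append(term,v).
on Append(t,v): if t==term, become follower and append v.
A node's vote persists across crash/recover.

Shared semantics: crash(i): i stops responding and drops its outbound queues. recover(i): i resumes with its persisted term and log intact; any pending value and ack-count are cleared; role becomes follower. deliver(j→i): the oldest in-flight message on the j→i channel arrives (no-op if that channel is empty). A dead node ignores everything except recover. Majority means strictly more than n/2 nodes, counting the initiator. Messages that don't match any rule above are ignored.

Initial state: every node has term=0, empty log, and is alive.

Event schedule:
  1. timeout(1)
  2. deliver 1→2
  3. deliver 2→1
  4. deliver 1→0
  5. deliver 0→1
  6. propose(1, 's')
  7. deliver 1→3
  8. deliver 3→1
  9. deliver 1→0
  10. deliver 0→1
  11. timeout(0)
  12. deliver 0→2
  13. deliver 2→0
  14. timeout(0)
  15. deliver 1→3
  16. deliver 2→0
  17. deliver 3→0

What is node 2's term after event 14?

[1] timeout(1) → N1(cand t1 [-])
[2] deliver 1→2 → N2(foll t1 [-])
[3] deliver 2→1 → ∅
[4] deliver 1→0 → N0(foll t1 [-])
[5] deliver 0→1 → N1(lead t1 [-])
[6] propose(1,'s') → N1(lead t1 [s])
[7] deliver 1→3 → N3(foll t1 [-])
[8] deliver 3→1 → ∅
[9] deliver 1→0 → N0(foll t1 [s])
[10] deliver 0→1 → ∅
[11] timeout(0) → N0(cand t2 [s])
[12] deliver 0→2 → N2(foll t2 [-])
[13] deliver 2→0 → ∅
[14] timeout(0) → N0(cand t3 [s])

2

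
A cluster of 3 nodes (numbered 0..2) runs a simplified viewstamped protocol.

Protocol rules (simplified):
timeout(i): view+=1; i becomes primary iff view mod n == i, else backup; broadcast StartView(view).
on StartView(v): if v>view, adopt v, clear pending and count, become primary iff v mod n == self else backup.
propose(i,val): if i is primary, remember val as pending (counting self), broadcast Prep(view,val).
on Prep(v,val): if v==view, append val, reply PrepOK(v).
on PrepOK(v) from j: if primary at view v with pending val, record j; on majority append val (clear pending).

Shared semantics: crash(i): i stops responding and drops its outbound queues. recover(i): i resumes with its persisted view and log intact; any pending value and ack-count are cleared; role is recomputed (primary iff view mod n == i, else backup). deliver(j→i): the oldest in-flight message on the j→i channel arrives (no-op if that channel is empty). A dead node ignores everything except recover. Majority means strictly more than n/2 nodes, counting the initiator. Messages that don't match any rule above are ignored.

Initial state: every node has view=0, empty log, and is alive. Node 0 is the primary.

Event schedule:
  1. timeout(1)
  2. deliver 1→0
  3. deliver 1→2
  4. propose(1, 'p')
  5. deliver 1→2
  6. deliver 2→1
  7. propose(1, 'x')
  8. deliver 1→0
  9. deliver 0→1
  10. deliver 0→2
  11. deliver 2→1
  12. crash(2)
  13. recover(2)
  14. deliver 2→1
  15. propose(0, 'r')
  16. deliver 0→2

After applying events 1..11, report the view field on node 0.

step 1 timeout(1): 1={prim,v=1,log=-}
step 2 deliver 1→0: 0={back,v=1,log=-}
step 3 deliver 1→2: 2={back,v=1,log=-}
step 4 propose(1,'p'): —
step 5 deliver 1→2: 2={back,v=1,log=p}
step 6 deliver 2→1: 1={prim,v=1,log=p}
step 7 propose(1,'x'): —
step 8 deliver 1→0: 0={back,v=1,log=p}
step 9 deliver 0→1: 1={prim,v=1,log=p,x}
step 10 deliver 0→2: —
step 11 deliver 2→1: —

1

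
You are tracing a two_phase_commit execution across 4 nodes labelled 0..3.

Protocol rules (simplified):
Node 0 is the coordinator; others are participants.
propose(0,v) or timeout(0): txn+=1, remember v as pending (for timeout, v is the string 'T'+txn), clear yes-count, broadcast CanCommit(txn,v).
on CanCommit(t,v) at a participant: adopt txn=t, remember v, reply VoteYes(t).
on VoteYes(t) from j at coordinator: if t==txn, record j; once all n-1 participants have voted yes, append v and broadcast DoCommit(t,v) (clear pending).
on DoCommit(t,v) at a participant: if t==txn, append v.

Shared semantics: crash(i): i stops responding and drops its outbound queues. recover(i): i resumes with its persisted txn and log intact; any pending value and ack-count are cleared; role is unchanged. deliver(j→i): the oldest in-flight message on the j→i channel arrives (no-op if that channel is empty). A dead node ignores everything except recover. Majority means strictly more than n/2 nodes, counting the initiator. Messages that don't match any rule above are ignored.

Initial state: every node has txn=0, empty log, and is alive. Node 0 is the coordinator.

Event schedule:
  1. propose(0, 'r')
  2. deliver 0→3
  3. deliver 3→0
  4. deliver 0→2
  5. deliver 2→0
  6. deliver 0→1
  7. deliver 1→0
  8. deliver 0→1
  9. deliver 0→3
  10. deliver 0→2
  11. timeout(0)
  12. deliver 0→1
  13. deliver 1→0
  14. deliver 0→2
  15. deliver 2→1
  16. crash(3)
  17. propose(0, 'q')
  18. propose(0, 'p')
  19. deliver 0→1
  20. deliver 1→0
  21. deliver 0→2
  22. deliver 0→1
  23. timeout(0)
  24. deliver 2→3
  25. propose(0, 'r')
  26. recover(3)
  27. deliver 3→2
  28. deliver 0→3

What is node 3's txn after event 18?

1

[1] propose(0,'r') → N0(coor t1 [-])
[2] deliver 0→3 → N3(part t1 [-])
[3] deliver 3→0 → ∅
[4] deliver 0→2 → N2(part t1 [-])
[5] deliver 2→0 → ∅
[6] deliver 0→1 → N1(part t1 [-])
[7] deliver 1→0 → N0(coor t1 [r])
[8] deliver 0→1 → N1(part t1 [r])
[9] deliver 0→3 → N3(part t1 [r])
[10] deliver 0→2 → N2(part t1 [r])
[11] timeout(0) → N0(coor t2 [r])
[12] deliver 0→1 → N1(part t2 [r])
[13] deliver 1→0 → ∅
[14] deliver 0→2 → N2(part t2 [r])
[15] deliver 2→1 → ∅
[16] crash(3) → N3(✗part t1 [r])
[17] propose(0,'q') → N0(coor t3 [r])
[18] propose(0,'p') → N0(coor t4 [r])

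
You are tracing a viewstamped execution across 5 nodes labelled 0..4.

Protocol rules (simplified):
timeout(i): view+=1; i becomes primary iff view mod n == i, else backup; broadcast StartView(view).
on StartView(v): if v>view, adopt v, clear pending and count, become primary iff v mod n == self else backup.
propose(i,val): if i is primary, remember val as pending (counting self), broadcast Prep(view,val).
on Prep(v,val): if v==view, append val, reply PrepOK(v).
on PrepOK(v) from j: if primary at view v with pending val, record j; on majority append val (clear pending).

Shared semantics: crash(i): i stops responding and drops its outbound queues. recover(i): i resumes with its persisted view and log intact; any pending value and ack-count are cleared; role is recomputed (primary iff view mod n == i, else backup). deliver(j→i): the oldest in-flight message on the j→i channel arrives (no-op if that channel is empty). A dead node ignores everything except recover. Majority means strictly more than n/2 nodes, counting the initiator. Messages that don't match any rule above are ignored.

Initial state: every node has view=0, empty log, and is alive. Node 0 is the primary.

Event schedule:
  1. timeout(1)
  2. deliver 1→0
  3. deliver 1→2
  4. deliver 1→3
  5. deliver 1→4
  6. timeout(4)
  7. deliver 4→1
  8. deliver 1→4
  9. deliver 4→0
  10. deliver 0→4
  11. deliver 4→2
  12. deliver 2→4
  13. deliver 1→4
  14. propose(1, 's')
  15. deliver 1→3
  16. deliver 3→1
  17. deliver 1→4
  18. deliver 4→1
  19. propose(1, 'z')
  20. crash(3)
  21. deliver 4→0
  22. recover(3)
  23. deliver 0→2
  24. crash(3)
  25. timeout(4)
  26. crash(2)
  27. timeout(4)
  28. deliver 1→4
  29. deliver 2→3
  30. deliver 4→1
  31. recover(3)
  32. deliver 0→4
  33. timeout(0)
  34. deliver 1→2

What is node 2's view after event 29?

2

e1 timeout(1): 1[prim,v=1,-]
e2 deliver 1→0: 0[back,v=1,-]
e3 deliver 1→2: 2[back,v=1,-]
e4 deliver 1→3: 3[back,v=1,-]
e5 deliver 1→4: 4[back,v=1,-]
e6 timeout(4): 4[back,v=2,-]
e7 deliver 4→1: 1[back,v=2,-]
e8 deliver 1→4: ·
e9 deliver 4→0: 0[back,v=2,-]
e10 deliver 0→4: ·
e11 deliver 4→2: 2[prim,v=2,-]
e12 deliver 2→4: ·
e13 deliver 1→4: ·
e14 propose(1,'s'): ·
e15 deliver 1→3: ·
e16 deliver 3→1: ·
e17 deliver 1→4: ·
e18 deliver 4→1: ·
e19 propose(1,'z'): ·
e20 crash(3): 3[✗back,v=1,-]
e21 deliver 4→0: ·
e22 recover(3): 3[back,v=1,-]
e23 deliver 0→2: ·
e24 crash(3): 3[✗back,v=1,-]
e25 timeout(4): 4[back,v=3,-]
e26 crash(2): 2[✗prim,v=2,-]
e27 timeout(4): 4[prim,v=4,-]
e28 deliver 1→4: ·
e29 deliver 2→3: ·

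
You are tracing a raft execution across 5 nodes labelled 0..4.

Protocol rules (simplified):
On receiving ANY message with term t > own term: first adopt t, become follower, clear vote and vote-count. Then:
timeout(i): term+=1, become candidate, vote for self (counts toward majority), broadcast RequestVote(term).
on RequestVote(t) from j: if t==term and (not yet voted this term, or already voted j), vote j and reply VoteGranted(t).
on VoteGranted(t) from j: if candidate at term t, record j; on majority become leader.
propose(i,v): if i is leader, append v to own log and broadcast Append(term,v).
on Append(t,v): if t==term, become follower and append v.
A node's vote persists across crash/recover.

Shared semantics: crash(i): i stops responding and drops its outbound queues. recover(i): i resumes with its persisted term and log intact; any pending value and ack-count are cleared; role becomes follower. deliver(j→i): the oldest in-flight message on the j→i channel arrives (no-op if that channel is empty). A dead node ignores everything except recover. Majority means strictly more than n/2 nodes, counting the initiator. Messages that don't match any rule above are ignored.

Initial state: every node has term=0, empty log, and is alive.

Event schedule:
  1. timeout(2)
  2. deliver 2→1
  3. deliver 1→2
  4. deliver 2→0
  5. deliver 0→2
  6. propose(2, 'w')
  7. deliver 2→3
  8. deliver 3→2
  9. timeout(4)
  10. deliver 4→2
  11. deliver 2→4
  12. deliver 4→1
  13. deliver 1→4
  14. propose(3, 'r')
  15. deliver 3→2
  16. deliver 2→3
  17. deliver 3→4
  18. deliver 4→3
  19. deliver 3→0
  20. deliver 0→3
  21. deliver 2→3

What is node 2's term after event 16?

1

1. timeout(2):  <2:cand t1 ->
2. deliver 2→1:  <1:foll t1 ->
3. deliver 1→2:  nop
4. deliver 2→0:  <0:foll t1 ->
5. deliver 0→2:  <2:lead t1 ->
6. propose(2,'w'):  <2:lead t1 w>
7. deliver 2→3:  <3:foll t1 ->
8. deliver 3→2:  nop
9. timeout(4):  <4:cand t1 ->
10. deliver 4→2:  nop
11. deliver 2→4:  nop
12. deliver 4→1:  nop
13. deliver 1→4:  nop
14. propose(3,'r'):  nop
15. deliver 3→2:  nop
16. deliver 2→3:  <3:foll t1 w>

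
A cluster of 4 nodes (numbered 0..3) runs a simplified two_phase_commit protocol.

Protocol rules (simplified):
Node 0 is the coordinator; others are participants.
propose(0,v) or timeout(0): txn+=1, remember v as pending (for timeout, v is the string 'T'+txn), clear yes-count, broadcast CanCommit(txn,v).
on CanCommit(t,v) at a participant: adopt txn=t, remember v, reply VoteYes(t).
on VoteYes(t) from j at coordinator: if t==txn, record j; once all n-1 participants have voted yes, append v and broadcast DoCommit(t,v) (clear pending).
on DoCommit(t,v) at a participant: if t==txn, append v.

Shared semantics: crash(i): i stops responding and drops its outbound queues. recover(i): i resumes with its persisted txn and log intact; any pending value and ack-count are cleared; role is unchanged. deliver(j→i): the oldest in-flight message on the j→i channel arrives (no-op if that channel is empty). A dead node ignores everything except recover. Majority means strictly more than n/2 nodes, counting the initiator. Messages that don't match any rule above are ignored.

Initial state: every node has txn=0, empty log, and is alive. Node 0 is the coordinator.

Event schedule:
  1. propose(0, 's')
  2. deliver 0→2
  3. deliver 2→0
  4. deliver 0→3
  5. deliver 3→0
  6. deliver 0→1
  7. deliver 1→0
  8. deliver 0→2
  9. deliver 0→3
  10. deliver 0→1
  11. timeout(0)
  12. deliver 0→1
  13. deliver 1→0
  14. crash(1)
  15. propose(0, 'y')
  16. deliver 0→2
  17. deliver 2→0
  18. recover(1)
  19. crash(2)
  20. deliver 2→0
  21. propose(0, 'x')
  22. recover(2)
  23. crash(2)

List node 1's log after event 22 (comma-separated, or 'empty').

s

after 1 — propose(0,'s'): n0:coor/t1/[-]
after 2 — deliver 0→2: n2:part/t1/[-]
after 3 — deliver 2→0: ·
after 4 — deliver 0→3: n3:part/t1/[-]
after 5 — deliver 3→0: ·
after 6 — deliver 0→1: n1:part/t1/[-]
after 7 — deliver 1→0: n0:coor/t1/[s]
after 8 — deliver 0→2: n2:part/t1/[s]
after 9 — deliver 0→3: n3:part/t1/[s]
after 10 — deliver 0→1: n1:part/t1/[s]
after 11 — timeout(0): n0:coor/t2/[s]
after 12 — deliver 0→1: n1:part/t2/[s]
after 13 — deliver 1→0: ·
after 14 — crash(1): n1:✗part/t2/[s]
after 15 — propose(0,'y'): n0:coor/t3/[s]
after 16 — deliver 0→2: n2:part/t2/[s]
after 17 — deliver 2→0: ·
after 18 — recover(1): n1:part/t2/[s]
after 19 — crash(2): n2:✗part/t2/[s]
after 20 — deliver 2→0: ·
after 21 — propose(0,'x'): n0:coor/t4/[s]
after 22 — recover(2): n2:part/t2/[s]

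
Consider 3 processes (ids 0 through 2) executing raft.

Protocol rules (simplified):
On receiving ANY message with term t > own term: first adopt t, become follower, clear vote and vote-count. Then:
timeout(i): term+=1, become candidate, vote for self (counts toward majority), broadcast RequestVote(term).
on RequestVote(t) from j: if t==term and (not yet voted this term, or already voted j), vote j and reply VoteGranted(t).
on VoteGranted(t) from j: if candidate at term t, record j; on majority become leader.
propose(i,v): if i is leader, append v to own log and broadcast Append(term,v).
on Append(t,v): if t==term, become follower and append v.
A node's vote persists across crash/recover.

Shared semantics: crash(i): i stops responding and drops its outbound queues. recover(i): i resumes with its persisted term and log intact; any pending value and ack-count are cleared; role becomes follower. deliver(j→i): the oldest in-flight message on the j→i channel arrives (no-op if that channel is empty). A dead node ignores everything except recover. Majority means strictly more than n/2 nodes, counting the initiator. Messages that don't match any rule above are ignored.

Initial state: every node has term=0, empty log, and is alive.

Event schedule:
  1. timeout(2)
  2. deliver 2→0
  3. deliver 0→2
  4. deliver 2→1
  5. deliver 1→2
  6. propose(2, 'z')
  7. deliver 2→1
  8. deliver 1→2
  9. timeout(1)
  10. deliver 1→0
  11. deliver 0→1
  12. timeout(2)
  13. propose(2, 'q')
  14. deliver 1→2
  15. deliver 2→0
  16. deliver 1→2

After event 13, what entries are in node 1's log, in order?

z

1. timeout(2):  <2:cand t1 ->
2. deliver 2→0:  <0:foll t1 ->
3. deliver 0→2:  <2:lead t1 ->
4. deliver 2→1:  <1:foll t1 ->
5. deliver 1→2:  nop
6. propose(2,'z'):  <2:lead t1 z>
7. deliver 2→1:  <1:foll t1 z>
8. deliver 1→2:  nop
9. timeout(1):  <1:cand t2 z>
10. deliver 1→0:  <0:foll t2 ->
11. deliver 0→1:  <1:lead t2 z>
12. timeout(2):  <2:cand t2 z>
13. propose(2,'q'):  nop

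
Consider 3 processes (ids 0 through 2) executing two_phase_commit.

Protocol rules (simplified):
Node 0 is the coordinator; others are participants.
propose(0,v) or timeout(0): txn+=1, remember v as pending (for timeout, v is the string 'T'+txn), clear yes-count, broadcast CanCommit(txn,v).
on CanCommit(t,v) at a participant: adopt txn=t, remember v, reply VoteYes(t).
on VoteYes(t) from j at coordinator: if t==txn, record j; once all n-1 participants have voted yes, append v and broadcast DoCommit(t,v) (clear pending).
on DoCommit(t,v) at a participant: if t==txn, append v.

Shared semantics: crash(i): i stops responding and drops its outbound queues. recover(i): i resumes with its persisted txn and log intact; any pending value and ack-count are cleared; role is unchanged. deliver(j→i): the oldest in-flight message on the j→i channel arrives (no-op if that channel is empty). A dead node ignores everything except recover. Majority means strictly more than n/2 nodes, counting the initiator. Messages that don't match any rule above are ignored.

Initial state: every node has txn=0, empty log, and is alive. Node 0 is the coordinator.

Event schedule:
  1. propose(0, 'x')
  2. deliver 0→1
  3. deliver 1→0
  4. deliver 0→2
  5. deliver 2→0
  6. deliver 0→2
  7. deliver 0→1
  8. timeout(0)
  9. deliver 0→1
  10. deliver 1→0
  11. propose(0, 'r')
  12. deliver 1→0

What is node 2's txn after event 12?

1

e1 propose(0,'x'): 0[coor,t=1,-]
e2 deliver 0→1: 1[part,t=1,-]
e3 deliver 1→0: ·
e4 deliver 0→2: 2[part,t=1,-]
e5 deliver 2→0: 0[coor,t=1,x]
e6 deliver 0→2: 2[part,t=1,x]
e7 deliver 0→1: 1[part,t=1,x]
e8 timeout(0): 0[coor,t=2,x]
e9 deliver 0→1: 1[part,t=2,x]
e10 deliver 1→0: ·
e11 propose(0,'r'): 0[coor,t=3,x]
e12 deliver 1→0: ·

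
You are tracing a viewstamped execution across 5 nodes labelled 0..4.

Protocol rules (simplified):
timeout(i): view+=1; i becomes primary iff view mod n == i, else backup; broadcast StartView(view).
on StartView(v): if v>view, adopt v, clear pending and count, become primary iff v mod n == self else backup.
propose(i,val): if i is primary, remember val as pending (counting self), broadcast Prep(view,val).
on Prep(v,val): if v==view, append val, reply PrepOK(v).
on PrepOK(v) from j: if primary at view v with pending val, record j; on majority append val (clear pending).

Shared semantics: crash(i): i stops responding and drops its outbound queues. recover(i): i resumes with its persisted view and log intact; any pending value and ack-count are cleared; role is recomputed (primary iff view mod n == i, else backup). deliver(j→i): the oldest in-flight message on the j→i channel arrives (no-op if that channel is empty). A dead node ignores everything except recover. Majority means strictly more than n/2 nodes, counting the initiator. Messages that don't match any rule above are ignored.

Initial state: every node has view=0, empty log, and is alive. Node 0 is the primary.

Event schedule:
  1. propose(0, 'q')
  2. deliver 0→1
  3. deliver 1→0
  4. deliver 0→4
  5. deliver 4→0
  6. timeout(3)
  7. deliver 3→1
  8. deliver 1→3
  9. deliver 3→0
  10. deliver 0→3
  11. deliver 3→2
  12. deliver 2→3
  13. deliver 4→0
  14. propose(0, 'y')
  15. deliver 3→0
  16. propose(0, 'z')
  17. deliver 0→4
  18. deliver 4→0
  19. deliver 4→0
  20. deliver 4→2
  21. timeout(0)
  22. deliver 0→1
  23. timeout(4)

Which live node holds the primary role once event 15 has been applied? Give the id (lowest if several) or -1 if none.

1

e1 propose(0,'q'): ·
e2 deliver 0→1: 1[back,v=0,q]
e3 deliver 1→0: ·
e4 deliver 0→4: 4[back,v=0,q]
e5 deliver 4→0: 0[prim,v=0,q]
e6 timeout(3): 3[back,v=1,-]
e7 deliver 3→1: 1[prim,v=1,q]
e8 deliver 1→3: ·
e9 deliver 3→0: 0[back,v=1,q]
e10 deliver 0→3: ·
e11 deliver 3→2: 2[back,v=1,-]
e12 deliver 2→3: ·
e13 deliver 4→0: ·
e14 propose(0,'y'): ·
e15 deliver 3→0: ·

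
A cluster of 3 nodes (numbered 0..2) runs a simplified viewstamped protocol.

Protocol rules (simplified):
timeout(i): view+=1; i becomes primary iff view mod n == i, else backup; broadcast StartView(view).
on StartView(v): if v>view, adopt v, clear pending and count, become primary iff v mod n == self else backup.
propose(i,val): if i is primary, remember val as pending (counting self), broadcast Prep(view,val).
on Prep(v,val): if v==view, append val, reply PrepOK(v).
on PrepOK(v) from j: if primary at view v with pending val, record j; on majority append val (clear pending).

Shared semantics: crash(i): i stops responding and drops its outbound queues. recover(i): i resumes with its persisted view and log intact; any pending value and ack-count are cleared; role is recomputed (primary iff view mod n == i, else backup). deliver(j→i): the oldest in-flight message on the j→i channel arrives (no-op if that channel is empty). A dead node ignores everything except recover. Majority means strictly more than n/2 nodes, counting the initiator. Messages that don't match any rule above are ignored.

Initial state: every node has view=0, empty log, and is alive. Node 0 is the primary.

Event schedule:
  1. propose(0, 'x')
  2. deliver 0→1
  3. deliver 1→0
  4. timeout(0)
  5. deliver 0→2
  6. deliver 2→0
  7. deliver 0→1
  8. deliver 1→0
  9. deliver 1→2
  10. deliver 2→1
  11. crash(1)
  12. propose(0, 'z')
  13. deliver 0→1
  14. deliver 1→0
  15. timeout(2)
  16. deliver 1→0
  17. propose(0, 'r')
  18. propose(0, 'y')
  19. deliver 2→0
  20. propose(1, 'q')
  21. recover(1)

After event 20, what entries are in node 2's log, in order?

x

step 1 propose(0,'x'): —
step 2 deliver 0→1: 1={back,v=0,log=x}
step 3 deliver 1→0: 0={prim,v=0,log=x}
step 4 timeout(0): 0={back,v=1,log=x}
step 5 deliver 0→2: 2={back,v=0,log=x}
step 6 deliver 2→0: —
step 7 deliver 0→1: 1={prim,v=1,log=x}
step 8 deliver 1→0: —
step 9 deliver 1→2: —
step 10 deliver 2→1: —
step 11 crash(1): 1={✗prim,v=1,log=x}
step 12 propose(0,'z'): —
step 13 deliver 0→1: —
step 14 deliver 1→0: —
step 15 timeout(2): 2={back,v=1,log=x}
step 16 deliver 1→0: —
step 17 propose(0,'r'): —
step 18 propose(0,'y'): —
step 19 deliver 2→0: —
step 20 propose(1,'q'): —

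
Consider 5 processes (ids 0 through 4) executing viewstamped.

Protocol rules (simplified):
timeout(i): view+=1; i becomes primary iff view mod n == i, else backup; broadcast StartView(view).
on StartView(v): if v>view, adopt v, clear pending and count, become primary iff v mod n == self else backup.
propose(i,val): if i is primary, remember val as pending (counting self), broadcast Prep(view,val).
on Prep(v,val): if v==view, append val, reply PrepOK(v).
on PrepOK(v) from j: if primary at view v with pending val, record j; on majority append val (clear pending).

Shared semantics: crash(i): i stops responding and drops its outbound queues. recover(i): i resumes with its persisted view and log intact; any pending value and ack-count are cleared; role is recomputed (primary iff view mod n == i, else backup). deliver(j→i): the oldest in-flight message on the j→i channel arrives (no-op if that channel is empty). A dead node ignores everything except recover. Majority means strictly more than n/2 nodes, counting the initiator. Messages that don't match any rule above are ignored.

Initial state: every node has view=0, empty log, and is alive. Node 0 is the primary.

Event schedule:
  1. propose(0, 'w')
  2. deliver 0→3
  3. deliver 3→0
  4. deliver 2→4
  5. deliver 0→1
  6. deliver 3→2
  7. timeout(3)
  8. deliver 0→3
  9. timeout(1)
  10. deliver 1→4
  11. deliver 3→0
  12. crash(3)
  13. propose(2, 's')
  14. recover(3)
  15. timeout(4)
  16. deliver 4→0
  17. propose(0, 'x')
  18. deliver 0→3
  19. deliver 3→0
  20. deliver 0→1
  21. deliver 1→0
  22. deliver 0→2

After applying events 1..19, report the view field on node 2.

0

[1] propose(0,'w') → ∅
[2] deliver 0→3 → N3(back v0 [w])
[3] deliver 3→0 → ∅
[4] deliver 2→4 → ∅
[5] deliver 0→1 → N1(back v0 [w])
[6] deliver 3→2 → ∅
[7] timeout(3) → N3(back v1 [w])
[8] deliver 0→3 → ∅
[9] timeout(1) → N1(prim v1 [w])
[10] deliver 1→4 → N4(back v1 [-])
[11] deliver 3→0 → N0(back v1 [-])
[12] crash(3) → N3(✗back v1 [w])
[13] propose(2,'s') → ∅
[14] recover(3) → N3(back v1 [w])
[15] timeout(4) → N4(back v2 [-])
[16] deliver 4→0 → N0(back v2 [-])
[17] propose(0,'x') → ∅
[18] deliver 0→3 → ∅
[19] deliver 3→0 → ∅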